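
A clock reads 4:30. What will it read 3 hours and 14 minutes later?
Starting time: 4:30
Adding 14 minutes to 30 minutes: 30 + 14 = 44 minutes
Adding 3 hours: 4 + 3 = 7
Final time: 7:44

Final answer: 7:44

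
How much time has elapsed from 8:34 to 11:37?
From 8:34 to 11:37:
(11 x 60 + 37) - (8 x 60 + 34) = 697 - 514 = 183 minutes
= 3 hours and 3 minutes

Final answer: 3 hours and 3 minutes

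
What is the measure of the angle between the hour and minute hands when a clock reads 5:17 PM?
Hour hand position: 5 x 30 + 17 x 0.5 = 158.5 degrees
Minute hand position: 17 x 6 = 102 degrees
Difference: |158.5 - 102| = 56.5 degrees
The angle between the hands is 56.5 degrees

Final answer: 56.5 degrees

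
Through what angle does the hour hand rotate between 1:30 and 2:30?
The hour hand moves 0.5 degrees per minute.
Time elapsed: 2:30 - 1:30 = 60 minutes
Angular displacement: 60 x 0.5 = 30 degrees

Final answer: 30 degrees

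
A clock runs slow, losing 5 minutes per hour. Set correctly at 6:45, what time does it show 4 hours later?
For every 60 true minutes, the faulty clock advances 60 - 5 = 55 minutes.
True elapsed: 4 hours = 240 minutes.
Faulty clock advances: 240 x 55/60 = 220 minutes (drift: 20 minutes behind).
Shown time: 6:45 + 220 minutes = 10:25.

Final answer: 10:25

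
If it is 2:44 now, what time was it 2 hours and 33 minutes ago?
Starting time: 2:44 = 164 total minutes past 12:00
Subtracting: 2 hours and 33 minutes = 153 minutes
164 - 153 = 11 minutes
= 11 minutes past 12:00 = 12:11

Final answer: 12:11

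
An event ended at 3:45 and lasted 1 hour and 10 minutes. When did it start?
Starting time: 3:45 = 225 total minutes past 12:00
Subtracting: 1 hour and 10 minutes = 70 minutes
225 - 70 = 155 minutes
= 2 hours and 35 minutes past 12:00 = 2:35

Final answer: 2:35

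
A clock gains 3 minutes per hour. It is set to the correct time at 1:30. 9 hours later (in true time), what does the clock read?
For every 60 true minutes, the faulty clock advances 60 + 3 = 63 minutes.
True elapsed: 9 hours = 540 minutes.
Faulty clock advances: 540 x 63/60 = 567 minutes (drift: 27 minutes ahead).
Shown time: 1:30 + 567 minutes = 10:57.

Final answer: 10:57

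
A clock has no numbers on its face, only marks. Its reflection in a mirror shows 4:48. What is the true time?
Reflection across the vertical (12-6) axis maps a hand at angle A degrees to (360 - A) degrees, which sends a reading of T minutes past 12:00 to (720 - T) minutes past 12:00.
Mirror reads 4:48 = 288 minutes past 12:00.
Actual time: (720 - 288) mod 720 = 432 minutes = 7:12.

Final answer: 7:12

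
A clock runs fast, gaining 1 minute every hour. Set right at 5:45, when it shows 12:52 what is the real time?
For every 60 true minutes, the faulty clock advances 61 minutes, so 1 faulty-clock minute corresponds to 60/61 true minutes.
From 5:45 to 12:52 on the faulty dial is 427 minutes.
True elapsed: 427 x 60/61 = 420 minutes = 7 hours.
True time: 5:45 + 7 hours = 12:45.

Final answer: 12:45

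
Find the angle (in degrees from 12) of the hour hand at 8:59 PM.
The hour hand moves 30 degrees per hour and 0.5 degrees per minute.
At 8:59: (8) x 30 + 59 x 0.5 = 240 + 29.5 = 269.5 degrees

Final answer: 269.5 degrees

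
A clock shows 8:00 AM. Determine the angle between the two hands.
Hour hand position: 8 x 30 + 0 x 0.5 = 240 degrees
Minute hand position: 0 x 6 = 0 degrees
Difference: |240 - 0| = 240 degrees
Since 240 > 180, the smaller angle is 360 - 240 = 120 degrees

Final answer: 120 degrees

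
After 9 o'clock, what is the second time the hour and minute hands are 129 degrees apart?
At t minutes past 9:00, the hour hand is at 30 x 9 + 0.5t degrees and the minute hand is at 6t degrees.
The smaller angle between them is 129 degrees when |30H - 5.5t| = 129 or |30H - 5.5t| = 231.
With H = 9, solve 30 x 9 - 5.5t = +/- target for each target:
  t = (30 x 9 - 129) / 5.5 = 25.64
  t = (30 x 9 + 129) / 5.5 = 72.55 (outside (0, 60))
  t = (30 x 9 - 231) / 5.5 = 7.09
  t = (30 x 9 + 231) / 5.5 = 91.09 (outside (0, 60))
Valid solutions in (0, 60): {7.09, 25.64} minutes.
The second occurrence is t = 25.64 minutes.
The hands form a 129-degree angle at 25.64 minutes past 9:00.

Final answer: 25.64 minutes past 9:00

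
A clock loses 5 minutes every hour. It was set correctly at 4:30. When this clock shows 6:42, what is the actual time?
For every 60 true minutes, the faulty clock advances 55 minutes, so 1 faulty-clock minute corresponds to 60/55 true minutes.
From 4:30 to 6:42 on the faulty dial is 132 minutes.
True elapsed: 132 x 60/55 = 144 minutes = 2 hours and 24 minutes.
True time: 4:30 + 2 hours and 24 minutes = 6:54.

Final answer: 6:54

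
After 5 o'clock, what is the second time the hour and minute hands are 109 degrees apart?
At t minutes past 5:00, the hour hand is at 30 x 5 + 0.5t degrees and the minute hand is at 6t degrees.
The smaller angle between them is 109 degrees when |30H - 5.5t| = 109 or |30H - 5.5t| = 251.
With H = 5, solve 30 x 5 - 5.5t = +/- target for each target:
  t = (30 x 5 - 109) / 5.5 = 7.45
  t = (30 x 5 + 109) / 5.5 = 47.09
  t = (30 x 5 - 251) / 5.5 = -18.36 (outside (0, 60))
  t = (30 x 5 + 251) / 5.5 = 72.91 (outside (0, 60))
Valid solutions in (0, 60): {7.45, 47.09} minutes.
The second occurrence is t = 47.09 minutes.
The hands form a 109-degree angle at 47.09 minutes past 5:00.

Final answer: 47.09 minutes past 5:00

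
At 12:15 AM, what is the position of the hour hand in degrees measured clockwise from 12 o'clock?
The hour hand moves 30 degrees per hour and 0.5 degrees per minute.
At 12:15: (0) x 30 + 15 x 0.5 = 0 + 7.5 = 7.5 degrees

Final answer: 7.5 degrees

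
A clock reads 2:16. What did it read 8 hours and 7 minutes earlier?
Starting time: 2:16 = 136 total minutes past 12:00
Subtracting: 8 hours and 7 minutes = 487 minutes
136 - 487 = -351 (negative, add 12 hours = 720) = 369 minutes
= 6 hours and 9 minutes past 12:00 = 6:09

Final answer: 6:09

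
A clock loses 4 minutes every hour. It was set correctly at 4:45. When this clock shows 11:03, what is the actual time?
For every 60 true minutes, the faulty clock advances 56 minutes, so 1 faulty-clock minute corresponds to 60/56 true minutes.
From 4:45 to 11:03 on the faulty dial is 378 minutes.
True elapsed: 378 x 60/56 = 405 minutes = 6 hours and 45 minutes.
True time: 4:45 + 6 hours and 45 minutes = 11:30.

Final answer: 11:30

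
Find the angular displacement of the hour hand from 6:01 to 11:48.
The hour hand moves 0.5 degrees per minute.
Time elapsed: 11:48 - 6:01 = 347 minutes
Angular displacement: 347 x 0.5 = 173.5 degrees

Final answer: 173.5 degrees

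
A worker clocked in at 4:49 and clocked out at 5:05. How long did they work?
From 4:49 to 5:05:
(5 x 60 + 5) - (4 x 60 + 49) = 305 - 289 = 16 minutes
= 16 minutes

Final answer: 16 minutes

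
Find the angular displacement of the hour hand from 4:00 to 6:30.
The hour hand moves 0.5 degrees per minute.
Time elapsed: 6:30 - 4:00 = 150 minutes
Angular displacement: 150 x 0.5 = 75 degrees

Final answer: 75 degrees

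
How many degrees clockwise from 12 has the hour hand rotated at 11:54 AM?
The hour hand moves 30 degrees per hour and 0.5 degrees per minute.
At 11:54: (11) x 30 + 54 x 0.5 = 330 + 27 = 357 degrees

Final answer: 357 degrees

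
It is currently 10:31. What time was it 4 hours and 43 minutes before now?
Starting time: 10:31 = 631 total minutes past 12:00
Subtracting: 4 hours and 43 minutes = 283 minutes
631 - 283 = 348 minutes
= 5 hours and 48 minutes past 12:00 = 5:48

Final answer: 5:48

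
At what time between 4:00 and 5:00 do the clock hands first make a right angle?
At t minutes past 4:00, the hour hand is at 30 x 4 + 0.5t degrees and the minute hand is at 6t degrees.
The smaller angle between them is 90 degrees when |30H - 5.5t| = 90 or |30H - 5.5t| = 270.
With H = 4, solve 30 x 4 - 5.5t = +/- target for each target:
  t = (30 x 4 - 90) / 5.5 = 5.45
  t = (30 x 4 + 90) / 5.5 = 38.18
  t = (30 x 4 - 270) / 5.5 = -27.27 (outside (0, 60))
  t = (30 x 4 + 270) / 5.5 = 70.91 (outside (0, 60))
Valid solutions in (0, 60): {5.45, 38.18} minutes.
First occurrence: t = 5.45 minutes.
The hands are at right angles at 5.45 minutes past 4:00.

Final answer: 5.45 minutes past 4:00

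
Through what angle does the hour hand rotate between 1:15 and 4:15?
The hour hand moves 0.5 degrees per minute.
Time elapsed: 4:15 - 1:15 = 180 minutes
Angular displacement: 180 x 0.5 = 90 degrees

Final answer: 90 degrees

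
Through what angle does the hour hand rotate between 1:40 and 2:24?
The hour hand moves 0.5 degrees per minute.
Time elapsed: 2:24 - 1:40 = 44 minutes
Angular displacement: 44 x 0.5 = 22 degrees

Final answer: 22 degrees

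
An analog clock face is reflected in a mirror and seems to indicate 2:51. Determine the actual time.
Reflection across the vertical (12-6) axis maps a hand at angle A degrees to (360 - A) degrees, which sends a reading of T minutes past 12:00 to (720 - T) minutes past 12:00.
Mirror reads 2:51 = 171 minutes past 12:00.
Actual time: (720 - 171) mod 720 = 549 minutes = 9:09.

Final answer: 9:09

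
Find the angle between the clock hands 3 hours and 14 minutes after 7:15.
First find the time 3 hours and 14 minutes after 7:15.
Total minutes: 7 x 60 + 15 + 3 x 60 + 14 = 629.
629 mod 720 = 629 minutes = 10:29.
Now compute the angle at 10:29:
Hour hand: 10 x 30 + 29 x 0.5 = 314.5 degrees
Minute hand: 29 x 6 = 174 degrees
Difference: |314.5 - 174| = 140.5 degrees
The angle is 140.5 degrees

Final answer: 140.5 degrees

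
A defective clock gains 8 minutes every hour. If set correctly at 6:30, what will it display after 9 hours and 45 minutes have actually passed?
For every 60 true minutes, the faulty clock advances 60 + 8 = 68 minutes.
True elapsed: 9 hours and 45 minutes = 585 minutes.
Faulty clock advances: 585 x 68/60 = 663 minutes (drift: 78 minutes ahead).
Shown time: 6:30 + 663 minutes = 5:33.

Final answer: 5:33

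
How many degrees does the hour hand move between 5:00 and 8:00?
The hour hand moves 0.5 degrees per minute.
Time elapsed: 8:00 - 5:00 = 180 minutes
Angular displacement: 180 x 0.5 = 90 degrees

Final answer: 90 degrees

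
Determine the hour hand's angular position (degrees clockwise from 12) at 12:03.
The hour hand moves 30 degrees per hour and 0.5 degrees per minute.
At 12:03: (0) x 30 + 3 x 0.5 = 0 + 1.5 = 1.5 degrees

Final answer: 1.5 degrees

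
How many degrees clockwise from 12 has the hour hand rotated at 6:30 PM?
The hour hand moves 30 degrees per hour and 0.5 degrees per minute.
At 6:30: (6) x 30 + 30 x 0.5 = 180 + 15 = 195 degrees

Final answer: 195 degrees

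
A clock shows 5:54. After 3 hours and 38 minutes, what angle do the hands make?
First find the time 3 hours and 38 minutes after 5:54.
Total minutes: 5 x 60 + 54 + 3 x 60 + 38 = 572.
572 mod 720 = 572 minutes = 9:32.
Now compute the angle at 9:32:
Hour hand: 9 x 30 + 32 x 0.5 = 286 degrees
Minute hand: 32 x 6 = 192 degrees
Difference: |286 - 192| = 94 degrees
The angle is 94 degrees

Final answer: 94 degrees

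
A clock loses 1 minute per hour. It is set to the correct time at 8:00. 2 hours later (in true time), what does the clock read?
For every 60 true minutes, the faulty clock advances 60 - 1 = 59 minutes.
True elapsed: 2 hours = 120 minutes.
Faulty clock advances: 120 x 59/60 = 118 minutes (drift: 2 minutes behind).
Shown time: 8:00 + 118 minutes = 9:58.

Final answer: 9:58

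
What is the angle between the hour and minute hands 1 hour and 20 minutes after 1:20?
First find the time 1 hour and 20 minutes after 1:20.
Total minutes: 1 x 60 + 20 + 1 x 60 + 20 = 160.
160 mod 720 = 160 minutes = 2:40.
Now compute the angle at 2:40:
Hour hand: 2 x 30 + 40 x 0.5 = 80 degrees
Minute hand: 40 x 6 = 240 degrees
Difference: |80 - 240| = 160 degrees
The angle is 160 degrees

Final answer: 160 degrees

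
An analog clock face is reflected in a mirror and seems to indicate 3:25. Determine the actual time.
Reflection across the vertical (12-6) axis maps a hand at angle A degrees to (360 - A) degrees, which sends a reading of T minutes past 12:00 to (720 - T) minutes past 12:00.
Mirror reads 3:25 = 205 minutes past 12:00.
Actual time: (720 - 205) mod 720 = 515 minutes = 8:35.

Final answer: 8:35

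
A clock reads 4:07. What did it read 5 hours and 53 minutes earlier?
Starting time: 4:07 = 247 total minutes past 12:00
Subtracting: 5 hours and 53 minutes = 353 minutes
247 - 353 = -106 (negative, add 12 hours = 720) = 614 minutes
= 10 hours and 14 minutes past 12:00 = 10:14

Final answer: 10:14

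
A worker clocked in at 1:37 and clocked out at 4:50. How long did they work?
From 1:37 to 4:50:
(4 x 60 + 50) - (1 x 60 + 37) = 290 - 97 = 193 minutes
= 3 hours and 13 minutes

Final answer: 3 hours and 13 minutes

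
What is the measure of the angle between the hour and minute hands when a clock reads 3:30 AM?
Hour hand position: 3 x 30 + 30 x 0.5 = 105 degrees
Minute hand position: 30 x 6 = 180 degrees
Difference: |105 - 180| = 75 degrees
The angle between the hands is 75 degrees

Final answer: 75 degrees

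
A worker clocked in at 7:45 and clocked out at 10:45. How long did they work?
From 7:45 to 10:45:
(10 x 60 + 45) - (7 x 60 + 45) = 645 - 465 = 180 minutes
= 3 hours

Final answer: 3 hours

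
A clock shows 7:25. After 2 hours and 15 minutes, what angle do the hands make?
First find the time 2 hours and 15 minutes after 7:25.
Total minutes: 7 x 60 + 25 + 2 x 60 + 15 = 580.
580 mod 720 = 580 minutes = 9:40.
Now compute the angle at 9:40:
Hour hand: 9 x 30 + 40 x 0.5 = 290 degrees
Minute hand: 40 x 6 = 240 degrees
Difference: |290 - 240| = 50 degrees
The angle is 50 degrees

Final answer: 50 degrees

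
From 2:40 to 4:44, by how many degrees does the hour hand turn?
The hour hand moves 0.5 degrees per minute.
Time elapsed: 4:44 - 2:40 = 124 minutes
Angular displacement: 124 x 0.5 = 62 degrees

Final answer: 62 degrees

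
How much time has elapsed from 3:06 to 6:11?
From 3:06 to 6:11:
(6 x 60 + 11) - (3 x 60 + 6) = 371 - 186 = 185 minutes
= 3 hours and 5 minutes

Final answer: 3 hours and 5 minutes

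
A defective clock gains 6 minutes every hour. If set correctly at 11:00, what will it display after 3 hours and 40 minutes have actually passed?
For every 60 true minutes, the faulty clock advances 60 + 6 = 66 minutes.
True elapsed: 3 hours and 40 minutes = 220 minutes.
Faulty clock advances: 220 x 66/60 = 242 minutes (drift: 22 minutes ahead).
Shown time: 11:00 + 242 minutes = 3:02.

Final answer: 3:02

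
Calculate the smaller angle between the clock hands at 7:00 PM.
Hour hand position: 7 x 30 + 0 x 0.5 = 210 degrees
Minute hand position: 0 x 6 = 0 degrees
Difference: |210 - 0| = 210 degrees
Since 210 > 180, the smaller angle is 360 - 210 = 150 degrees

Final answer: 150 degrees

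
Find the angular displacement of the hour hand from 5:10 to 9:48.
The hour hand moves 0.5 degrees per minute.
Time elapsed: 9:48 - 5:10 = 278 minutes
Angular displacement: 278 x 0.5 = 139 degrees

Final answer: 139 degrees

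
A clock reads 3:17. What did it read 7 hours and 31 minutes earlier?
Starting time: 3:17 = 197 total minutes past 12:00
Subtracting: 7 hours and 31 minutes = 451 minutes
197 - 451 = -254 (negative, add 12 hours = 720) = 466 minutes
= 7 hours and 46 minutes past 12:00 = 7:46

Final answer: 7:46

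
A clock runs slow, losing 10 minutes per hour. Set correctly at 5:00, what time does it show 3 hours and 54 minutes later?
For every 60 true minutes, the faulty clock advances 60 - 10 = 50 minutes.
True elapsed: 3 hours and 54 minutes = 234 minutes.
Faulty clock advances: 234 x 50/60 = 195 minutes (drift: 39 minutes behind).
Shown time: 5:00 + 195 minutes = 8:15.

Final answer: 8:15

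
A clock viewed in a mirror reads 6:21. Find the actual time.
Reflection across the vertical (12-6) axis maps a hand at angle A degrees to (360 - A) degrees, which sends a reading of T minutes past 12:00 to (720 - T) minutes past 12:00.
Mirror reads 6:21 = 381 minutes past 12:00.
Actual time: (720 - 381) mod 720 = 339 minutes = 5:39.

Final answer: 5:39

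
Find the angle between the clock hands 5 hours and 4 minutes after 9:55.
First find the time 5 hours and 4 minutes after 9:55.
Total minutes: 9 x 60 + 55 + 5 x 60 + 4 = 899.
899 mod 720 = 179 minutes = 2:59.
Now compute the angle at 2:59:
Hour hand: 2 x 30 + 59 x 0.5 = 89.5 degrees
Minute hand: 59 x 6 = 354 degrees
Difference: |89.5 - 354| = 264.5 degrees
Smaller angle: 360 - 264.5 = 95.5 degrees

Final answer: 95.5 degrees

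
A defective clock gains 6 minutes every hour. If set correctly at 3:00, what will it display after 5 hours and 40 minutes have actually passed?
For every 60 true minutes, the faulty clock advances 60 + 6 = 66 minutes.
True elapsed: 5 hours and 40 minutes = 340 minutes.
Faulty clock advances: 340 x 66/60 = 374 minutes (drift: 34 minutes ahead).
Shown time: 3:00 + 374 minutes = 9:14.

Final answer: 9:14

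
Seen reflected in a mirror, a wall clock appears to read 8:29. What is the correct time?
Reflection across the vertical (12-6) axis maps a hand at angle A degrees to (360 - A) degrees, which sends a reading of T minutes past 12:00 to (720 - T) minutes past 12:00.
Mirror reads 8:29 = 509 minutes past 12:00.
Actual time: (720 - 509) mod 720 = 211 minutes = 3:31.

Final answer: 3:31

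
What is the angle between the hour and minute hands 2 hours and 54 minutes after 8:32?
First find the time 2 hours and 54 minutes after 8:32.
Total minutes: 8 x 60 + 32 + 2 x 60 + 54 = 686.
686 mod 720 = 686 minutes = 11:26.
Now compute the angle at 11:26:
Hour hand: 11 x 30 + 26 x 0.5 = 343 degrees
Minute hand: 26 x 6 = 156 degrees
Difference: |343 - 156| = 187 degrees
Smaller angle: 360 - 187 = 173 degrees

Final answer: 173 degrees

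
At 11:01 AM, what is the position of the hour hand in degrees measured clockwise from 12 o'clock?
The hour hand moves 30 degrees per hour and 0.5 degrees per minute.
At 11:01: (11) x 30 + 1 x 0.5 = 330 + 0.5 = 330.5 degrees

Final answer: 330.5 degrees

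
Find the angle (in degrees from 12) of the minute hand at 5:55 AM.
The minute hand moves 6 degrees per minute.
At 5:55: 55 x 6 = 330 degrees

Final answer: 330 degrees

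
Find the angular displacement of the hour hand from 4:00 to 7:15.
The hour hand moves 0.5 degrees per minute.
Time elapsed: 7:15 - 4:00 = 195 minutes
Angular displacement: 195 x 0.5 = 97.5 degrees

Final answer: 97.5 degrees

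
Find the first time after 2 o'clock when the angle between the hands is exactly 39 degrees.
At t minutes past 2:00, the hour hand is at 30 x 2 + 0.5t degrees and the minute hand is at 6t degrees.
The smaller angle between them is 39 degrees when |30H - 5.5t| = 39 or |30H - 5.5t| = 321.
With H = 2, solve 30 x 2 - 5.5t = +/- target for each target:
  t = (30 x 2 - 39) / 5.5 = 3.82
  t = (30 x 2 + 39) / 5.5 = 18
  t = (30 x 2 - 321) / 5.5 = -47.45 (outside (0, 60))
  t = (30 x 2 + 321) / 5.5 = 69.27 (outside (0, 60))
Valid solutions in (0, 60): {3.82, 18} minutes.
The first occurrence is t = 3.82 minutes.
The hands form a 39-degree angle at 3.82 minutes past 2:00.

Final answer: 3.82 minutes past 2:00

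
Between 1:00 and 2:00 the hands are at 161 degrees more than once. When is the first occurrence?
At t minutes past 1:00, the hour hand is at 30 x 1 + 0.5t degrees and the minute hand is at 6t degrees.
The smaller angle between them is 161 degrees when |30H - 5.5t| = 161 or |30H - 5.5t| = 199.
With H = 1, solve 30 x 1 - 5.5t = +/- target for each target:
  t = (30 x 1 - 161) / 5.5 = -23.82 (outside (0, 60))
  t = (30 x 1 + 161) / 5.5 = 34.73
  t = (30 x 1 - 199) / 5.5 = -30.73 (outside (0, 60))
  t = (30 x 1 + 199) / 5.5 = 41.64
Valid solutions in (0, 60): {34.73, 41.64} minutes.
The first occurrence is t = 34.73 minutes.
The hands form a 161-degree angle at 34.73 minutes past 1:00.

Final answer: 34.73 minutes past 1:00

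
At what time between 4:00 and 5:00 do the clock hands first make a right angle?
At t minutes past 4:00, the hour hand is at 30 x 4 + 0.5t degrees and the minute hand is at 6t degrees.
The smaller angle between them is 90 degrees when |30H - 5.5t| = 90 or |30H - 5.5t| = 270.
With H = 4, solve 30 x 4 - 5.5t = +/- target for each target:
  t = (30 x 4 - 90) / 5.5 = 5.45
  t = (30 x 4 + 90) / 5.5 = 38.18
  t = (30 x 4 - 270) / 5.5 = -27.27 (outside (0, 60))
  t = (30 x 4 + 270) / 5.5 = 70.91 (outside (0, 60))
Valid solutions in (0, 60): {5.45, 38.18} minutes.
First occurrence: t = 5.45 minutes.
The hands are at right angles at 5.45 minutes past 4:00.

Final answer: 5.45 minutes past 4:00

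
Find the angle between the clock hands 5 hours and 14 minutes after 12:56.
First find the time 5 hours and 14 minutes after 12:56.
Total minutes: 12 x 60 + 56 + 5 x 60 + 14 = 1090.
1090 mod 720 = 370 minutes = 6:10.
Now compute the angle at 6:10:
Hour hand: 6 x 30 + 10 x 0.5 = 185 degrees
Minute hand: 10 x 6 = 60 degrees
Difference: |185 - 60| = 125 degrees
The angle is 125 degrees

Final answer: 125 degrees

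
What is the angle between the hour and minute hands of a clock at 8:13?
Hour hand position: 8 x 30 + 13 x 0.5 = 246.5 degrees
Minute hand position: 13 x 6 = 78 degrees
Difference: |246.5 - 78| = 168.5 degrees
The angle between the hands is 168.5 degrees

Final answer: 168.5 degrees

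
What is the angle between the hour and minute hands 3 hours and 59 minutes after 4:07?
First find the time 3 hours and 59 minutes after 4:07.
Total minutes: 4 x 60 + 7 + 3 x 60 + 59 = 486.
486 mod 720 = 486 minutes = 8:06.
Now compute the angle at 8:06:
Hour hand: 8 x 30 + 6 x 0.5 = 243 degrees
Minute hand: 6 x 6 = 36 degrees
Difference: |243 - 36| = 207 degrees
Smaller angle: 360 - 207 = 153 degrees

Final answer: 153 degrees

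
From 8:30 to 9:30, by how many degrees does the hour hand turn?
The hour hand moves 0.5 degrees per minute.
Time elapsed: 9:30 - 8:30 = 60 minutes
Angular displacement: 60 x 0.5 = 30 degrees

Final answer: 30 degrees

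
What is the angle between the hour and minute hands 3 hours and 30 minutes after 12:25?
First find the time 3 hours and 30 minutes after 12:25.
Total minutes: 12 x 60 + 25 + 3 x 60 + 30 = 955.
955 mod 720 = 235 minutes = 3:55.
Now compute the angle at 3:55:
Hour hand: 3 x 30 + 55 x 0.5 = 117.5 degrees
Minute hand: 55 x 6 = 330 degrees
Difference: |117.5 - 330| = 212.5 degrees
Smaller angle: 360 - 212.5 = 147.5 degrees

Final answer: 147.5 degrees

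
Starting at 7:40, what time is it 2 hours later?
Starting time: 7:40
Adding 0 minutes to 40 minutes: 40 + 0 = 40 minutes
Adding 2 hours: 7 + 2 = 9
Final time: 9:40

Final answer: 9:40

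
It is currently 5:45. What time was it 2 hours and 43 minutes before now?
Starting time: 5:45 = 345 total minutes past 12:00
Subtracting: 2 hours and 43 minutes = 163 minutes
345 - 163 = 182 minutes
= 3 hours and 2 minutes past 12:00 = 3:02

Final answer: 3:02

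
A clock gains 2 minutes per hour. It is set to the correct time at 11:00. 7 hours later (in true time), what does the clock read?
For every 60 true minutes, the faulty clock advances 60 + 2 = 62 minutes.
True elapsed: 7 hours = 420 minutes.
Faulty clock advances: 420 x 62/60 = 434 minutes (drift: 14 minutes ahead).
Shown time: 11:00 + 434 minutes = 6:14.

Final answer: 6:14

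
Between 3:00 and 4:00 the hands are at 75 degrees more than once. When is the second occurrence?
At t minutes past 3:00, the hour hand is at 30 x 3 + 0.5t degrees and the minute hand is at 6t degrees.
The smaller angle between them is 75 degrees when |30H - 5.5t| = 75 or |30H - 5.5t| = 285.
With H = 3, solve 30 x 3 - 5.5t = +/- target for each target:
  t = (30 x 3 - 75) / 5.5 = 2.73
  t = (30 x 3 + 75) / 5.5 = 30
  t = (30 x 3 - 285) / 5.5 = -35.45 (outside (0, 60))
  t = (30 x 3 + 285) / 5.5 = 68.18 (outside (0, 60))
Valid solutions in (0, 60): {2.73, 30} minutes.
The second occurrence is t = 30 minutes.
The hands form a 75-degree angle at 30 minutes past 3:00.

Final answer: 30 minutes past 3:00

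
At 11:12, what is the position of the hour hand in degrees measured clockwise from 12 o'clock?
The hour hand moves 30 degrees per hour and 0.5 degrees per minute.
At 11:12: (11) x 30 + 12 x 0.5 = 330 + 6 = 336 degrees

Final answer: 336 degrees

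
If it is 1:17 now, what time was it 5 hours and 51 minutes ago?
Starting time: 1:17 = 77 total minutes past 12:00
Subtracting: 5 hours and 51 minutes = 351 minutes
77 - 351 = -274 (negative, add 12 hours = 720) = 446 minutes
= 7 hours and 26 minutes past 12:00 = 7:26

Final answer: 7:26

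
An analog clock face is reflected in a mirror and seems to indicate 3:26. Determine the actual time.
Reflection across the vertical (12-6) axis maps a hand at angle A degrees to (360 - A) degrees, which sends a reading of T minutes past 12:00 to (720 - T) minutes past 12:00.
Mirror reads 3:26 = 206 minutes past 12:00.
Actual time: (720 - 206) mod 720 = 514 minutes = 8:34.

Final answer: 8:34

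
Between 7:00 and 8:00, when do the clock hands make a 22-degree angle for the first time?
At t minutes past 7:00, the hour hand is at 30 x 7 + 0.5t degrees and the minute hand is at 6t degrees.
The smaller angle between them is 22 degrees when |30H - 5.5t| = 22 or |30H - 5.5t| = 338.
With H = 7, solve 30 x 7 - 5.5t = +/- target for each target:
  t = (30 x 7 - 22) / 5.5 = 34.18
  t = (30 x 7 + 22) / 5.5 = 42.18
  t = (30 x 7 - 338) / 5.5 = -23.27 (outside (0, 60))
  t = (30 x 7 + 338) / 5.5 = 99.64 (outside (0, 60))
Valid solutions in (0, 60): {34.18, 42.18} minutes.
The first occurrence is t = 34.18 minutes.
The hands form a 22-degree angle at 34.18 minutes past 7:00.

Final answer: 34.18 minutes past 7:00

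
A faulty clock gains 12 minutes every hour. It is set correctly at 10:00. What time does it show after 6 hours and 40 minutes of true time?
For every 60 true minutes, the faulty clock advances 60 + 12 = 72 minutes.
True elapsed: 6 hours and 40 minutes = 400 minutes.
Faulty clock advances: 400 x 72/60 = 480 minutes (drift: 80 minutes ahead).
Shown time: 10:00 + 480 minutes = 6:00.

Final answer: 6:00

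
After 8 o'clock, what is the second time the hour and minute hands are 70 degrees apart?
At t minutes past 8:00, the hour hand is at 30 x 8 + 0.5t degrees and the minute hand is at 6t degrees.
The smaller angle between them is 70 degrees when |30H - 5.5t| = 70 or |30H - 5.5t| = 290.
With H = 8, solve 30 x 8 - 5.5t = +/- target for each target:
  t = (30 x 8 - 70) / 5.5 = 30.91
  t = (30 x 8 + 70) / 5.5 = 56.36
  t = (30 x 8 - 290) / 5.5 = -9.09 (outside (0, 60))
  t = (30 x 8 + 290) / 5.5 = 96.36 (outside (0, 60))
Valid solutions in (0, 60): {30.91, 56.36} minutes.
The second occurrence is t = 56.36 minutes.
The hands form a 70-degree angle at 56.36 minutes past 8:00.

Final answer: 56.36 minutes past 8:00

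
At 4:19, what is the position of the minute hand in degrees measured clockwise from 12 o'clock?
The minute hand moves 6 degrees per minute.
At 4:19: 19 x 6 = 114 degrees

Final answer: 114 degrees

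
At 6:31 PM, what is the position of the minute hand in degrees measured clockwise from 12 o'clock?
The minute hand moves 6 degrees per minute.
At 6:31: 31 x 6 = 186 degrees

Final answer: 186 degrees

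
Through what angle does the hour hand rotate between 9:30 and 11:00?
The hour hand moves 0.5 degrees per minute.
Time elapsed: 11:00 - 9:30 = 90 minutes
Angular displacement: 90 x 0.5 = 45 degrees

Final answer: 45 degrees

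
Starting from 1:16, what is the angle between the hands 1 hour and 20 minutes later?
First find the time 1 hour and 20 minutes after 1:16.
Total minutes: 1 x 60 + 16 + 1 x 60 + 20 = 156.
156 mod 720 = 156 minutes = 2:36.
Now compute the angle at 2:36:
Hour hand: 2 x 30 + 36 x 0.5 = 78 degrees
Minute hand: 36 x 6 = 216 degrees
Difference: |78 - 216| = 138 degrees
The angle is 138 degrees

Final answer: 138 degrees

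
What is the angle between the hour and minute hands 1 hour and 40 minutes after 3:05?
First find the time 1 hour and 40 minutes after 3:05.
Total minutes: 3 x 60 + 5 + 1 x 60 + 40 = 285.
285 mod 720 = 285 minutes = 4:45.
Now compute the angle at 4:45:
Hour hand: 4 x 30 + 45 x 0.5 = 142.5 degrees
Minute hand: 45 x 6 = 270 degrees
Difference: |142.5 - 270| = 127.5 degrees
The angle is 127.5 degrees

Final answer: 127.5 degrees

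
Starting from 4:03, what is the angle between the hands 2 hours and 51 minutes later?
First find the time 2 hours and 51 minutes after 4:03.
Total minutes: 4 x 60 + 3 + 2 x 60 + 51 = 414.
414 mod 720 = 414 minutes = 6:54.
Now compute the angle at 6:54:
Hour hand: 6 x 30 + 54 x 0.5 = 207 degrees
Minute hand: 54 x 6 = 324 degrees
Difference: |207 - 324| = 117 degrees
The angle is 117 degrees

Final answer: 117 degrees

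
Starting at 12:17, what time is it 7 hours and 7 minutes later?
Starting time: 12:17
Adding 7 minutes to 17 minutes: 17 + 7 = 24 minutes
Adding 7 hours: 12 + 7 = 19 - 12 = 7
Final time: 7:24

Final answer: 7:24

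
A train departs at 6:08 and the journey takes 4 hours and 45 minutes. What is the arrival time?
Starting time: 6:08
Adding 45 minutes to 8 minutes: 8 + 45 = 53 minutes
Adding 4 hours: 6 + 4 = 10
Final time: 10:53

Final answer: 10:53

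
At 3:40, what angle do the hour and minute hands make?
Hour hand position: 3 x 30 + 40 x 0.5 = 110 degrees
Minute hand position: 40 x 6 = 240 degrees
Difference: |110 - 240| = 130 degrees
The angle between the hands is 130 degrees

Final answer: 130 degrees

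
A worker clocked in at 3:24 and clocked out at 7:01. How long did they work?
From 3:24 to 7:01:
(7 x 60 + 1) - (3 x 60 + 24) = 421 - 204 = 217 minutes
= 3 hours and 37 minutes

Final answer: 3 hours and 37 minutes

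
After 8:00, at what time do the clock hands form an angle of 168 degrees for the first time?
At t minutes past 8:00, the hour hand is at 30 x 8 + 0.5t degrees and the minute hand is at 6t degrees.
The smaller angle between them is 168 degrees when |30H - 5.5t| = 168 or |30H - 5.5t| = 192.
With H = 8, solve 30 x 8 - 5.5t = +/- target for each target:
  t = (30 x 8 - 168) / 5.5 = 13.09
  t = (30 x 8 + 168) / 5.5 = 74.18 (outside (0, 60))
  t = (30 x 8 - 192) / 5.5 = 8.73
  t = (30 x 8 + 192) / 5.5 = 78.55 (outside (0, 60))
Valid solutions in (0, 60): {8.73, 13.09} minutes.
The first occurrence is t = 8.73 minutes.
The hands form a 168-degree angle at 8.73 minutes past 8:00.

Final answer: 8.73 minutes past 8:00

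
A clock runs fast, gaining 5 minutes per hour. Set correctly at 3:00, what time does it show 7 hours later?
For every 60 true minutes, the faulty clock advances 60 + 5 = 65 minutes.
True elapsed: 7 hours = 420 minutes.
Faulty clock advances: 420 x 65/60 = 455 minutes (drift: 35 minutes ahead).
Shown time: 3:00 + 455 minutes = 10:35.

Final answer: 10:35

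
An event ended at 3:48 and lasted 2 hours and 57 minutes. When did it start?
Starting time: 3:48 = 228 total minutes past 12:00
Subtracting: 2 hours and 57 minutes = 177 minutes
228 - 177 = 51 minutes
= 51 minutes past 12:00 = 12:51

Final answer: 12:51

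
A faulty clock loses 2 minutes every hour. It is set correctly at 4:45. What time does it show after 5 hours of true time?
For every 60 true minutes, the faulty clock advances 60 - 2 = 58 minutes.
True elapsed: 5 hours = 300 minutes.
Faulty clock advances: 300 x 58/60 = 290 minutes (drift: 10 minutes behind).
Shown time: 4:45 + 290 minutes = 9:35.

Final answer: 9:35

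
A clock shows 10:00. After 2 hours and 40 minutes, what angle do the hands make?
First find the time 2 hours and 40 minutes after 10:00.
Total minutes: 10 x 60 + 0 + 2 x 60 + 40 = 760.
760 mod 720 = 40 minutes = 12:40.
Now compute the angle at 12:40:
Hour hand: 0 x 30 + 40 x 0.5 = 20 degrees
Minute hand: 40 x 6 = 240 degrees
Difference: |20 - 240| = 220 degrees
Smaller angle: 360 - 220 = 140 degrees

Final answer: 140 degrees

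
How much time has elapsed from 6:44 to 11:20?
From 6:44 to 11:20:
(11 x 60 + 20) - (6 x 60 + 44) = 680 - 404 = 276 minutes
= 4 hours and 36 minutes

Final answer: 4 hours and 36 minutes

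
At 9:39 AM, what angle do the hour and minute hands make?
Hour hand position: 9 x 30 + 39 x 0.5 = 289.5 degrees
Minute hand position: 39 x 6 = 234 degrees
Difference: |289.5 - 234| = 55.5 degrees
The angle between the hands is 55.5 degrees

Final answer: 55.5 degrees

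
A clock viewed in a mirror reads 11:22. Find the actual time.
Reflection across the vertical (12-6) axis maps a hand at angle A degrees to (360 - A) degrees, which sends a reading of T minutes past 12:00 to (720 - T) minutes past 12:00.
Mirror reads 11:22 = 682 minutes past 12:00.
Actual time: (720 - 682) mod 720 = 38 minutes = 12:38.

Final answer: 12:38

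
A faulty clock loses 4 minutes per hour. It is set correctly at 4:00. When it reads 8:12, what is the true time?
For every 60 true minutes, the faulty clock advances 56 minutes, so 1 faulty-clock minute corresponds to 60/56 true minutes.
From 4:00 to 8:12 on the faulty dial is 252 minutes.
True elapsed: 252 x 60/56 = 270 minutes = 4 hours and 30 minutes.
True time: 4:00 + 4 hours and 30 minutes = 8:30.

Final answer: 8:30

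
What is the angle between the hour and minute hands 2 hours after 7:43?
First find the time 2 hours after 7:43.
Total minutes: 7 x 60 + 43 + 2 x 60 + 0 = 583.
583 mod 720 = 583 minutes = 9:43.
Now compute the angle at 9:43:
Hour hand: 9 x 30 + 43 x 0.5 = 291.5 degrees
Minute hand: 43 x 6 = 258 degrees
Difference: |291.5 - 258| = 33.5 degrees
The angle is 33.5 degrees

Final answer: 33.5 degrees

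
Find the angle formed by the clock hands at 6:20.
Hour hand position: 6 x 30 + 20 x 0.5 = 190 degrees
Minute hand position: 20 x 6 = 120 degrees
Difference: |190 - 120| = 70 degrees
The angle between the hands is 70 degrees

Final answer: 70 degrees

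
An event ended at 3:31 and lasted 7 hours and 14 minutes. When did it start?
Starting time: 3:31 = 211 total minutes past 12:00
Subtracting: 7 hours and 14 minutes = 434 minutes
211 - 434 = -223 (negative, add 12 hours = 720) = 497 minutes
= 8 hours and 17 minutes past 12:00 = 8:17

Final answer: 8:17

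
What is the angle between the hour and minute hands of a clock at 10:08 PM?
Hour hand position: 10 x 30 + 8 x 0.5 = 304 degrees
Minute hand position: 8 x 6 = 48 degrees
Difference: |304 - 48| = 256 degrees
Since 256 > 180, the smaller angle is 360 - 256 = 104 degrees

Final answer: 104 degrees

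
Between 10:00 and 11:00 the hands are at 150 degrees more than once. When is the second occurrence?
At t minutes past 10:00, the hour hand is at 30 x 10 + 0.5t degrees and the minute hand is at 6t degrees.
The smaller angle between them is 150 degrees when |30H - 5.5t| = 150 or |30H - 5.5t| = 210.
With H = 10, solve 30 x 10 - 5.5t = +/- target for each target:
  t = (30 x 10 - 150) / 5.5 = 27.27
  t = (30 x 10 + 150) / 5.5 = 81.82 (outside (0, 60))
  t = (30 x 10 - 210) / 5.5 = 16.36
  t = (30 x 10 + 210) / 5.5 = 92.73 (outside (0, 60))
Valid solutions in (0, 60): {16.36, 27.27} minutes.
The second occurrence is t = 27.27 minutes.
The hands form a 150-degree angle at 27.27 minutes past 10:00.

Final answer: 27.27 minutes past 10:00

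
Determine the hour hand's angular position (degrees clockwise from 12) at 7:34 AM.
The hour hand moves 30 degrees per hour and 0.5 degrees per minute.
At 7:34: (7) x 30 + 34 x 0.5 = 210 + 17 = 227 degrees

Final answer: 227 degrees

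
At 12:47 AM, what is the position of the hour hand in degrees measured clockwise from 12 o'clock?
The hour hand moves 30 degrees per hour and 0.5 degrees per minute.
At 12:47: (0) x 30 + 47 x 0.5 = 0 + 23.5 = 23.5 degrees

Final answer: 23.5 degrees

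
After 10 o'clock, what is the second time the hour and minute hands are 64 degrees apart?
At t minutes past 10:00, the hour hand is at 30 x 10 + 0.5t degrees and the minute hand is at 6t degrees.
The smaller angle between them is 64 degrees when |30H - 5.5t| = 64 or |30H - 5.5t| = 296.
With H = 10, solve 30 x 10 - 5.5t = +/- target for each target:
  t = (30 x 10 - 64) / 5.5 = 42.91
  t = (30 x 10 + 64) / 5.5 = 66.18 (outside (0, 60))
  t = (30 x 10 - 296) / 5.5 = 0.73
  t = (30 x 10 + 296) / 5.5 = 108.36 (outside (0, 60))
Valid solutions in (0, 60): {0.73, 42.91} minutes.
The second occurrence is t = 42.91 minutes.
The hands form a 64-degree angle at 42.91 minutes past 10:00.

Final answer: 42.91 minutes past 10:00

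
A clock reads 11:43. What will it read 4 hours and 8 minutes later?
Starting time: 11:43
Adding 8 minutes to 43 minutes: 43 + 8 = 51 minutes
Adding 4 hours: 11 + 4 = 15 - 12 = 3
Final time: 3:51

Final answer: 3:51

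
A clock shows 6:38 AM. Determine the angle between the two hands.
Hour hand position: 6 x 30 + 38 x 0.5 = 199 degrees
Minute hand position: 38 x 6 = 228 degrees
Difference: |199 - 228| = 29 degrees
The angle between the hands is 29 degrees

Final answer: 29 degrees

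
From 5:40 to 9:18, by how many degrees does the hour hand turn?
The hour hand moves 0.5 degrees per minute.
Time elapsed: 9:18 - 5:40 = 218 minutes
Angular displacement: 218 x 0.5 = 109 degrees

Final answer: 109 degrees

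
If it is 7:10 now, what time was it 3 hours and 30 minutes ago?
Starting time: 7:10 = 430 total minutes past 12:00
Subtracting: 3 hours and 30 minutes = 210 minutes
430 - 210 = 220 minutes
= 3 hours and 40 minutes past 12:00 = 3:40

Final answer: 3:40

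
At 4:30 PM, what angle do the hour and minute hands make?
Hour hand position: 4 x 30 + 30 x 0.5 = 135 degrees
Minute hand position: 30 x 6 = 180 degrees
Difference: |135 - 180| = 45 degrees
The angle between the hands is 45 degrees

Final answer: 45 degrees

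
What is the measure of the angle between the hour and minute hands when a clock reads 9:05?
Hour hand position: 9 x 30 + 5 x 0.5 = 272.5 degrees
Minute hand position: 5 x 6 = 30 degrees
Difference: |272.5 - 30| = 242.5 degrees
Since 242.5 > 180, the smaller angle is 360 - 242.5 = 117.5 degrees

Final answer: 117.5 degrees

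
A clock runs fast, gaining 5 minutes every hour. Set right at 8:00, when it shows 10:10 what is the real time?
For every 60 true minutes, the faulty clock advances 65 minutes, so 1 faulty-clock minute corresponds to 60/65 true minutes.
From 8:00 to 10:10 on the faulty dial is 130 minutes.
True elapsed: 130 x 60/65 = 120 minutes = 2 hours.
True time: 8:00 + 2 hours = 10:00.

Final answer: 10:00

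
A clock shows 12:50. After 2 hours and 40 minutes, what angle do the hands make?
First find the time 2 hours and 40 minutes after 12:50.
Total minutes: 12 x 60 + 50 + 2 x 60 + 40 = 930.
930 mod 720 = 210 minutes = 3:30.
Now compute the angle at 3:30:
Hour hand: 3 x 30 + 30 x 0.5 = 105 degrees
Minute hand: 30 x 6 = 180 degrees
Difference: |105 - 180| = 75 degrees
The angle is 75 degrees

Final answer: 75 degrees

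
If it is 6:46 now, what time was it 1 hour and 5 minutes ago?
Starting time: 6:46 = 406 total minutes past 12:00
Subtracting: 1 hour and 5 minutes = 65 minutes
406 - 65 = 341 minutes
= 5 hours and 41 minutes past 12:00 = 5:41

Final answer: 5:41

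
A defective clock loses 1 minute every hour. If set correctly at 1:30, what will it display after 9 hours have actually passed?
For every 60 true minutes, the faulty clock advances 60 - 1 = 59 minutes.
True elapsed: 9 hours = 540 minutes.
Faulty clock advances: 540 x 59/60 = 531 minutes (drift: 9 minutes behind).
Shown time: 1:30 + 531 minutes = 10:21.

Final answer: 10:21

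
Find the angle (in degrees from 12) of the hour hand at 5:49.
The hour hand moves 30 degrees per hour and 0.5 degrees per minute.
At 5:49: (5) x 30 + 49 x 0.5 = 150 + 24.5 = 174.5 degrees

Final answer: 174.5 degrees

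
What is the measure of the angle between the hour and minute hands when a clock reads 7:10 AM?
Hour hand position: 7 x 30 + 10 x 0.5 = 215 degrees
Minute hand position: 10 x 6 = 60 degrees
Difference: |215 - 60| = 155 degrees
The angle between the hands is 155 degrees

Final answer: 155 degrees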